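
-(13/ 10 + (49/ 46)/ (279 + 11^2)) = -1.30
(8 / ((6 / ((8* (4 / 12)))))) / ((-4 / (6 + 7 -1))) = -32/3 = -10.67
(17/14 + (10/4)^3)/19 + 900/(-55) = -181147/11704 = -15.48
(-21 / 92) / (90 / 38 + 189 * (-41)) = 133/4513704 = 0.00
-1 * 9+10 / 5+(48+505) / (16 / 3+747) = -14140/2257 = -6.26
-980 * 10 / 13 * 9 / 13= -88200/169 = -521.89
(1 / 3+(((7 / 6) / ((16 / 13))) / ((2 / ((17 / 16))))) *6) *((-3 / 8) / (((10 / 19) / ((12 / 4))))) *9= -2643489/40960 = -64.54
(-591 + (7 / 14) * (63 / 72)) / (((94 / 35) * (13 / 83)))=-27449345/19552 = -1403.91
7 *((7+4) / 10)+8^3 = 5197/10 = 519.70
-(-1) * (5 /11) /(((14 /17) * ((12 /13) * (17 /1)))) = 65/1848 = 0.04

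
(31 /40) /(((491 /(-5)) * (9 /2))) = -31/17676 = 0.00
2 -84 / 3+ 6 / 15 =-25.60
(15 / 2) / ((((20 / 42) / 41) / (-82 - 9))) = -235053/4 = -58763.25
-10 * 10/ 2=-50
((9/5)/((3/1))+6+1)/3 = 38/15 = 2.53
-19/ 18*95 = -1805/18 = -100.28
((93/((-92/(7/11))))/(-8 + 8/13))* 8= 2821/4048 = 0.70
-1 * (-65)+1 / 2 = 131/2 = 65.50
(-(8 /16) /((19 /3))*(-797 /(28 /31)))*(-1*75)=-5559075/1064 = -5224.69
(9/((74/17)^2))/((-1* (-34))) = 153/10952 = 0.01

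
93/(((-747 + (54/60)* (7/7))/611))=-76.16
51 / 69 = 17/23 = 0.74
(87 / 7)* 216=18792/7 = 2684.57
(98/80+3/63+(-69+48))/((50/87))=-480559/14000 = -34.33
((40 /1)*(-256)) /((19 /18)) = -184320/19 = -9701.05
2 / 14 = 1/7 = 0.14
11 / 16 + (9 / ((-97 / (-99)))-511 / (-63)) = 251203/13968 = 17.98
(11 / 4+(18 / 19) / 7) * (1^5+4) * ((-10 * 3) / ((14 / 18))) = -1036125/1862 = -556.46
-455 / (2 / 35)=-15925/2 = -7962.50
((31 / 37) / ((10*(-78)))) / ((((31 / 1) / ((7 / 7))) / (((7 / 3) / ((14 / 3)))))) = -1/57720 = 0.00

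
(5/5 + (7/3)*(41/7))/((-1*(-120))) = 11/90 = 0.12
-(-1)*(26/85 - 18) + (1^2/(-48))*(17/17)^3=-17.71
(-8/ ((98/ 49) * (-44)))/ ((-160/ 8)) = -1/220 = 0.00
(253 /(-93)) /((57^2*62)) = -253/18733734 = 0.00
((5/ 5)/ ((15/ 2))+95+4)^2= 2211169/225 = 9827.42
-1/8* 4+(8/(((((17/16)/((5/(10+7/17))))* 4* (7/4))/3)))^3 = 453843003/140889994 = 3.22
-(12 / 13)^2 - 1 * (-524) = 88412/169 = 523.15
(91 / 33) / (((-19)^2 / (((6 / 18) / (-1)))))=-91/35739 = 0.00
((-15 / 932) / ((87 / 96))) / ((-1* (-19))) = -120/128383 = 0.00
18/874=9/437 = 0.02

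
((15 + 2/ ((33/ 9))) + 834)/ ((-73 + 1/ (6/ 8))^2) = 16821/101695 = 0.17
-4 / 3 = -1.33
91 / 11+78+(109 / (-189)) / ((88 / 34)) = 715591/8316 = 86.05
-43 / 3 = -14.33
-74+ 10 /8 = -291/4 = -72.75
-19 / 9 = -2.11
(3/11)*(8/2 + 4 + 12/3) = 36/11 = 3.27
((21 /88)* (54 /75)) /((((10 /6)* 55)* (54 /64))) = 168/75625 = 0.00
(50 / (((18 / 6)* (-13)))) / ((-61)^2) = -50/145119 = 0.00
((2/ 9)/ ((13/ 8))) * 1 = 16/117 = 0.14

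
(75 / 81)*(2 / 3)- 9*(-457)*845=281514335/81 = 3475485.62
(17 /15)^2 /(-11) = -289/2475 = -0.12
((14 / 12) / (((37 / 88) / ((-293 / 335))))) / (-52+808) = -3223/1003995 = 0.00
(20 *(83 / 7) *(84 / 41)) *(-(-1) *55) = 1095600/41 = 26721.95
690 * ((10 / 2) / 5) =690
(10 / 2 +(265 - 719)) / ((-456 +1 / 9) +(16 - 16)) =4041/4103 = 0.98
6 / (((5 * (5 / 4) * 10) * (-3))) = -4/125 = -0.03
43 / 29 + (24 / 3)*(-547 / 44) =-31253/319 = -97.97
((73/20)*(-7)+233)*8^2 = 66384/5 = 13276.80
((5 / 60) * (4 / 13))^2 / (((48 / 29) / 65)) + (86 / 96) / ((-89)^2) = 144197/5560542 = 0.03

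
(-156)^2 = 24336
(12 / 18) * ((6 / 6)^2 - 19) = -12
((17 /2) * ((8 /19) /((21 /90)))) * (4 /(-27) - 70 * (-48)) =61686880/1197 = 51534.57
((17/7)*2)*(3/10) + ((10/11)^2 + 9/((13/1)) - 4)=-56382/55055 = -1.02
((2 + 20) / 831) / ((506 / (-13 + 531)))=0.03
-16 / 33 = -0.48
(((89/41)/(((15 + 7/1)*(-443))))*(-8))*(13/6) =2314/599379 = 0.00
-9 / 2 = -4.50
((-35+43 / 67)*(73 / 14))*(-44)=3697012/469 = 7882.75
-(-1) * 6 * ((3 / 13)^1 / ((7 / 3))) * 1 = 54/91 = 0.59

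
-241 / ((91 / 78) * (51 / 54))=-218.72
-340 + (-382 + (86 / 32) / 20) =-230997/320 = -721.87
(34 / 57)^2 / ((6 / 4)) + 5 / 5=12059/9747 = 1.24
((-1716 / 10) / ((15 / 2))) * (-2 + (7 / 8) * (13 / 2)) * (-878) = 3703843/50 = 74076.86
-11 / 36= -0.31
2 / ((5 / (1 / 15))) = 2/75 = 0.03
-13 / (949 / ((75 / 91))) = -75/6643 = -0.01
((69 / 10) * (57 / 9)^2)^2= 68939809/900 = 76599.79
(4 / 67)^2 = 16/4489 = 0.00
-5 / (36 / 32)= -4.44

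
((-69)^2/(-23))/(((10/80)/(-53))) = 87768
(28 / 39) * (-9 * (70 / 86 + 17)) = -64344/559 = -115.11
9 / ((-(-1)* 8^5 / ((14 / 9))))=7/16384 = 0.00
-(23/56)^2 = -529/3136 = -0.17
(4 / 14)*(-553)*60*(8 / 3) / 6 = -12640/3 = -4213.33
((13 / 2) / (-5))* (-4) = 26/5 = 5.20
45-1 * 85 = -40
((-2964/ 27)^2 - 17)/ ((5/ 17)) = 16571039/405 = 40916.15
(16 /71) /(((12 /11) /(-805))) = -35420/213 = -166.29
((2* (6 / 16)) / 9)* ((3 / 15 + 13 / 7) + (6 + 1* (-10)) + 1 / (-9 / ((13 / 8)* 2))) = -2903/15120 = -0.19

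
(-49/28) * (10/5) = -7/2 = -3.50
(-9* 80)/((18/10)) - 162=-562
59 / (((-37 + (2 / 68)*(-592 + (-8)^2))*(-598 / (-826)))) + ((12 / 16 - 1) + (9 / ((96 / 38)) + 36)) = 161319579/4272112 = 37.76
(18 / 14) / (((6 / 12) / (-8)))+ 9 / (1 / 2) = -18/7 = -2.57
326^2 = 106276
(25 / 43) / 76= 25/3268 = 0.01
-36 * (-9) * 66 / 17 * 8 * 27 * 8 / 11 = 3359232/17 = 197601.88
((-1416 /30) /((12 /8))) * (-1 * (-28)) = -881.07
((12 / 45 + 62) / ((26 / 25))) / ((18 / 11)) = 25685/702 = 36.59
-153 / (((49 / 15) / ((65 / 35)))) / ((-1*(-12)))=-9945/1372 = -7.25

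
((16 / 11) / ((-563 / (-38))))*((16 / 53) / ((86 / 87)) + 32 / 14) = 25132288/98796929 = 0.25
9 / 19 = 0.47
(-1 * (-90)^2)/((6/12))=-16200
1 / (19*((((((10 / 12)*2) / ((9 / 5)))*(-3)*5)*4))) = -9/9500 = 0.00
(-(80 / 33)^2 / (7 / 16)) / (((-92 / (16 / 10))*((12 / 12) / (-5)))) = -204800/175329 = -1.17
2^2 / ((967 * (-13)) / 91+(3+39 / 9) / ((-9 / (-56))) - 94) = -756/35251 = -0.02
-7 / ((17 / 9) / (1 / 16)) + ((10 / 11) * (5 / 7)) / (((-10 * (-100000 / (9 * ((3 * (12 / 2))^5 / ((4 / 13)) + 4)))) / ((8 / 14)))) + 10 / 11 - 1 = 10569277/523600 = 20.19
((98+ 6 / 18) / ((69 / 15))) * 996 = 489700/23 = 21291.30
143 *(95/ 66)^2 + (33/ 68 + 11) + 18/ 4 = 1051069/3366 = 312.26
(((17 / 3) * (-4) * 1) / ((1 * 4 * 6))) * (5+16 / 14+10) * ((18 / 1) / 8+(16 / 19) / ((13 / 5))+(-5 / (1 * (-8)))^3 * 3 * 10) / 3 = -50.30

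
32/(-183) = -32/183 = -0.17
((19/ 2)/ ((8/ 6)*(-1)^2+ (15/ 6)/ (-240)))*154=140448/127 = 1105.89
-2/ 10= -1/5 = -0.20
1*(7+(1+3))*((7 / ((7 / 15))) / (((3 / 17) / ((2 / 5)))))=374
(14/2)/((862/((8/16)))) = 7/1724 = 0.00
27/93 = 0.29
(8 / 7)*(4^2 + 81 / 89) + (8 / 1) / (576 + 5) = 1000032/51709 = 19.34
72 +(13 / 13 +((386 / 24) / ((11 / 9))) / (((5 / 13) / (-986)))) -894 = -3801121/110 = -34555.65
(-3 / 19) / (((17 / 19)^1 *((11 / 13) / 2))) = -78/187 = -0.42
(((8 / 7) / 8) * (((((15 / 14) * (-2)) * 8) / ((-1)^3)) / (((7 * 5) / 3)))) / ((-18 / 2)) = -8/343 = -0.02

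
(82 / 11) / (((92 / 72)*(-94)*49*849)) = -246/164892497 = 0.00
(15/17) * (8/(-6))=-20/17 = -1.18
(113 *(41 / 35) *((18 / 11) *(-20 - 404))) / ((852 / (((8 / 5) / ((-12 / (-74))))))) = -145365008/136675 = -1063.58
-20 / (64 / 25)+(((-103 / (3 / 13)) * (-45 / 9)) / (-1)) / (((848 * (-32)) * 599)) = -380957305/48763392 = -7.81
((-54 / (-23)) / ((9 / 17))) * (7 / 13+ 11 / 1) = 15300/299 = 51.17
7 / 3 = 2.33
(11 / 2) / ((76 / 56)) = 77/19 = 4.05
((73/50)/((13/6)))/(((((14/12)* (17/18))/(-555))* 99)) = -291708/85085 = -3.43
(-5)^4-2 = 623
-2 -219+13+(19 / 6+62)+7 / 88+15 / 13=-485971/3432 = -141.60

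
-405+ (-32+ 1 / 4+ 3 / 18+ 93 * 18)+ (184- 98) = 15881/12 = 1323.42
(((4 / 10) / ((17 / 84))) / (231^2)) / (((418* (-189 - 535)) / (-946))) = 86/742772415 = 0.00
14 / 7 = 2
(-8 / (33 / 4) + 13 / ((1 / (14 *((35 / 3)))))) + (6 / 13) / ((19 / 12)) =5767254/2717 = 2122.66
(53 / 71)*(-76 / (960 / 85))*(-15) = 85595/1136 = 75.35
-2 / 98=-1/49 = -0.02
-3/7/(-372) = 1/868 = 0.00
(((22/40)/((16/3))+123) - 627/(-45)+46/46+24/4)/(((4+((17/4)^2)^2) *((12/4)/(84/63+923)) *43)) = 61349852/19631349 = 3.13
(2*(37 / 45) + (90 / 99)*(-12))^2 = 21031396/245025 = 85.83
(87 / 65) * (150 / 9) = 290/13 = 22.31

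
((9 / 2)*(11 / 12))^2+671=44033/64 = 688.02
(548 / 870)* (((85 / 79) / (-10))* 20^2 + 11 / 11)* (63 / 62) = -9554517/355105 = -26.91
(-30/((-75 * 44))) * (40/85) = 4/935 = 0.00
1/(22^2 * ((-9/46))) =-23/2178 = -0.01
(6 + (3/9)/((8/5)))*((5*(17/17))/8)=745/192 = 3.88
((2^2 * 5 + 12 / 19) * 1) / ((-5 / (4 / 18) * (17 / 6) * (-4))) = 392/4845 = 0.08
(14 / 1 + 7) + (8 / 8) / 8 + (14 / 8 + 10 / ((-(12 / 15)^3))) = 107/32 = 3.34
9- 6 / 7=57/7 = 8.14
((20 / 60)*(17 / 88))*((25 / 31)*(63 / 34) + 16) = 18439/16368 = 1.13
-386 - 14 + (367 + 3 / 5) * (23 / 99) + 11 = -150281/495 = -303.60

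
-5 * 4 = -20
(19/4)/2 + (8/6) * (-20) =-583/24 = -24.29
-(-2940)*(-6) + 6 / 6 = -17639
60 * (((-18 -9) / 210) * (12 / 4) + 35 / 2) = 7188/7 = 1026.86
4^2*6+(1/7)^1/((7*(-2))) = 95.99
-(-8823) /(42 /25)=73525/14 = 5251.79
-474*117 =-55458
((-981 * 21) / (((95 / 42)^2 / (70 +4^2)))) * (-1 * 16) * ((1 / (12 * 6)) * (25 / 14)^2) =88584300/361 = 245385.87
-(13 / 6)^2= -169/36 = -4.69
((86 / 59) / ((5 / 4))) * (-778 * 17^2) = -77345648/295 = -262188.64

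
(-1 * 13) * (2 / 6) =-13/3 = -4.33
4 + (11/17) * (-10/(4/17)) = -47/2 = -23.50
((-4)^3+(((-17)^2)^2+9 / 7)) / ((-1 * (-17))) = 584208/119 = 4909.31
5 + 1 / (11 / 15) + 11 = 191/11 = 17.36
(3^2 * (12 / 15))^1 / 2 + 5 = 43/5 = 8.60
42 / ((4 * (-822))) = -7/548 = -0.01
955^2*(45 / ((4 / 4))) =41041125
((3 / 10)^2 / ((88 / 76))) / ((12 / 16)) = 57/550 = 0.10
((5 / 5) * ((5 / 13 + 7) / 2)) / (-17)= -48/221 = -0.22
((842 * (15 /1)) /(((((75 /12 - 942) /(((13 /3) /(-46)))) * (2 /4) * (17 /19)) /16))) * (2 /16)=5.68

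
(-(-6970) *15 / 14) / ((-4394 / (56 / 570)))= -6970/41743 = -0.17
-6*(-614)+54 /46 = 84759/23 = 3685.17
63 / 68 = 0.93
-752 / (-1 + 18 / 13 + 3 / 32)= -312832/199 = -1572.02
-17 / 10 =-1.70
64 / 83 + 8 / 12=358/249 = 1.44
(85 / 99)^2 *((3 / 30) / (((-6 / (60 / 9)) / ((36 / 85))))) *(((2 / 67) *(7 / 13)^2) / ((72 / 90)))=-41650/110976723 = 0.00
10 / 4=5/2 = 2.50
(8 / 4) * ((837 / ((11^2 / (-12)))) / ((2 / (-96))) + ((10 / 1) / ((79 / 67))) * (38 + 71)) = 93846956/9559 = 9817.65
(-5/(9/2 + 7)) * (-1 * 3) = 30/23 = 1.30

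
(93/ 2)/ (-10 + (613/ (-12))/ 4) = -2232/1093 = -2.04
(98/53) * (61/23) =5978/1219 = 4.90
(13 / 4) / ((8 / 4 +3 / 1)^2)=13/100 = 0.13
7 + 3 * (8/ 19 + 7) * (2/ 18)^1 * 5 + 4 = 444/19 = 23.37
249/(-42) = -83/14 = -5.93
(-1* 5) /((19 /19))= -5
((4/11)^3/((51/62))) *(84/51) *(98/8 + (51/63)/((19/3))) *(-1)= -8709760/7308521 = -1.19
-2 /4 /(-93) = 1/186 = 0.01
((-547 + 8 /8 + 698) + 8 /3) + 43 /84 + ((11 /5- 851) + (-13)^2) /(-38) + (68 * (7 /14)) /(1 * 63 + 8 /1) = 32776071/188860 = 173.55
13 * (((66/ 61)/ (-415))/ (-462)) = 13/177205 = 0.00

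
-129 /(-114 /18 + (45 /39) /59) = 296829/14528 = 20.43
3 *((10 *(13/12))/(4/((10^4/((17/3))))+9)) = 243750/67517 = 3.61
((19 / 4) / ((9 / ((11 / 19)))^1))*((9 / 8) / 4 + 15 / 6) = 979/1152 = 0.85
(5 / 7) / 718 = 5/5026 = 0.00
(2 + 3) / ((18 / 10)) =25/9 = 2.78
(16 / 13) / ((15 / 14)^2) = 3136/2925 = 1.07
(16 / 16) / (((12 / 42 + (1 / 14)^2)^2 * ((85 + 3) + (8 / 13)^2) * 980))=8281/60658830 = 0.00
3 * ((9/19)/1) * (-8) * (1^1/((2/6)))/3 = -216/19 = -11.37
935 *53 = 49555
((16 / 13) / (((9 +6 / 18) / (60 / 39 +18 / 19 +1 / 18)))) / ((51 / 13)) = 22598/264537 = 0.09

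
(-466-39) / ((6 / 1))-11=-571/6 = -95.17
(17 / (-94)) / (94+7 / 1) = -17/9494 = 0.00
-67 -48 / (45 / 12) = -399/5 = -79.80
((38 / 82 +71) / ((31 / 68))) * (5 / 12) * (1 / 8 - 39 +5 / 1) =-33746275/15252 = -2212.58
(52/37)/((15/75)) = 260/37 = 7.03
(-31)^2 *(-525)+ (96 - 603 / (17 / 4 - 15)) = -21688035/43 = -504372.91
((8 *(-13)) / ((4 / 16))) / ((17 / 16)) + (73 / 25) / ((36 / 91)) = -5877469/15300 = -384.15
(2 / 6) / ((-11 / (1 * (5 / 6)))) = -0.03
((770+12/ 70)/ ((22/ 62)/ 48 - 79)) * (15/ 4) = -30082896/822787 = -36.56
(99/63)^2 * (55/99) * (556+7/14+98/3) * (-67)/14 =-20470175/5292 = -3868.14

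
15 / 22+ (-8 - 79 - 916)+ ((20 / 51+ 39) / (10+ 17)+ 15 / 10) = -15137294/15147 = -999.36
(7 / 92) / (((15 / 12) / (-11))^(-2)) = 175/178112 = 0.00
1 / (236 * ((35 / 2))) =1/4130 = 0.00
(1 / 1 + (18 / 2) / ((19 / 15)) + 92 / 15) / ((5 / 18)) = 24348/475 = 51.26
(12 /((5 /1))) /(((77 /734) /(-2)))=-17616/385 = -45.76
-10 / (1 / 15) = -150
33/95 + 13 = 1268/95 = 13.35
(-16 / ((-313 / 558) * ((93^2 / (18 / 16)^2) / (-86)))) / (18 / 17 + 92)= -59211/15350146 = 0.00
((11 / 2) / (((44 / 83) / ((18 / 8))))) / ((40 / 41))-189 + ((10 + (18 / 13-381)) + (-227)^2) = 848545351/16640 = 50994.31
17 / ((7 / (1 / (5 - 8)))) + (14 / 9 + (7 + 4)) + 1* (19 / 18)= 1613/126 = 12.80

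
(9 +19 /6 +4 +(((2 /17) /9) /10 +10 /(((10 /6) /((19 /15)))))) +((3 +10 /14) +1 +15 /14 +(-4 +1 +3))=31652/1071 = 29.55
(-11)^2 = 121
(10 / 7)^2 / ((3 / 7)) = 100/21 = 4.76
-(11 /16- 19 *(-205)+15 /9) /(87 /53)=-9914869/4176 = -2374.25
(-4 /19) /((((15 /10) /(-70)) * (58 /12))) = 1120/551 = 2.03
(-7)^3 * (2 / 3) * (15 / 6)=-571.67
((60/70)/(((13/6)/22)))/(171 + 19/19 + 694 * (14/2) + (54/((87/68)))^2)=333036/260642473 = 0.00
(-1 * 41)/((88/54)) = -1107/44 = -25.16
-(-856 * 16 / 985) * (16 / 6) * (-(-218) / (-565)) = -23885824/1669575 = -14.31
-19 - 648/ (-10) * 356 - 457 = 112964/5 = 22592.80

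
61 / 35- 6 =-149/35 = -4.26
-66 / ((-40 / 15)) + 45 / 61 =6219/244 = 25.49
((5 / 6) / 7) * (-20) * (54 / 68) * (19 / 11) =-4275/1309 = -3.27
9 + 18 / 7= 81/7 = 11.57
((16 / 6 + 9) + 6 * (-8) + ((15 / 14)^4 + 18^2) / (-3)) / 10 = -16684753/1152480 = -14.48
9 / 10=0.90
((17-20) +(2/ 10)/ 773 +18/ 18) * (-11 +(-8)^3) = 4042267/3865 = 1045.86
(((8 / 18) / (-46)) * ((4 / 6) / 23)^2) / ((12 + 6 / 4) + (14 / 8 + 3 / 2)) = -32/66030309 = 0.00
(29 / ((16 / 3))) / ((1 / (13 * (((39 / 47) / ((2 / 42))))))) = 926289/752 = 1231.77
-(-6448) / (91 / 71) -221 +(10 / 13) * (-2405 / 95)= 637121/133 = 4790.38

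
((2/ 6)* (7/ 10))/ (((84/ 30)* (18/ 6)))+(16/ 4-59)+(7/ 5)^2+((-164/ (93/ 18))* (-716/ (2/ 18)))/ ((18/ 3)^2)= 157043359/27900 = 5628.79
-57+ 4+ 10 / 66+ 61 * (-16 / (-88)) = -1378/33 = -41.76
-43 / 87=-0.49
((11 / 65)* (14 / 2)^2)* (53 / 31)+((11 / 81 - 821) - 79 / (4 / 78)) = -766192261/326430 = -2347.19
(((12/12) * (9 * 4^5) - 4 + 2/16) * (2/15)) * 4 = 73697/15 = 4913.13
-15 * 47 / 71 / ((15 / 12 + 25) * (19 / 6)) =-1128/9443 = -0.12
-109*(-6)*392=256368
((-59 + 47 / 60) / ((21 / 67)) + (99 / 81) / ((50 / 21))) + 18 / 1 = -150503/900 = -167.23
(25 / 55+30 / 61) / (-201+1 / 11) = -127/26962 = 0.00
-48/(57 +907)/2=-6/241 = -0.02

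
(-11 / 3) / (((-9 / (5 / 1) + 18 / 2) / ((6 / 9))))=-0.34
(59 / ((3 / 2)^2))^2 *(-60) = -41256.30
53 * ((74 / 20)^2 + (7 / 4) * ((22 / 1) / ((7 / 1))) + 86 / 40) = 56551/50 = 1131.02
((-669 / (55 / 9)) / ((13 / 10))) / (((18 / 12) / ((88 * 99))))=-6358176/13 = -489090.46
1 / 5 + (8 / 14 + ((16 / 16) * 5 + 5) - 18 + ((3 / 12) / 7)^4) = -22215419/3073280 = -7.23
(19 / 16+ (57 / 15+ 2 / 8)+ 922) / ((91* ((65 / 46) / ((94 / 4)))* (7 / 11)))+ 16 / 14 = 126549727/473200 = 267.43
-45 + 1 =-44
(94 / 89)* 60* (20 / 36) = 9400/267 = 35.21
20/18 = 10/9 = 1.11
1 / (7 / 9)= 1.29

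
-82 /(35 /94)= -7708/35 = -220.23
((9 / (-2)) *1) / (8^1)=-9/16 = -0.56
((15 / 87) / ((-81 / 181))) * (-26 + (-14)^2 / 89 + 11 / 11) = 1836245/209061 = 8.78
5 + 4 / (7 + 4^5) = 5.00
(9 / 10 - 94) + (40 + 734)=680.90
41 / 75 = 0.55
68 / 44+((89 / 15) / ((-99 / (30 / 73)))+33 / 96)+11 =2975113/231264 = 12.86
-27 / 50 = -0.54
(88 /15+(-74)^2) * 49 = 4029172/15 = 268611.47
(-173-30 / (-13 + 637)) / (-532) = 2571/7904 = 0.33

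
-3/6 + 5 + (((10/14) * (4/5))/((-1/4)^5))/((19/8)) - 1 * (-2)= -63807/266 = -239.88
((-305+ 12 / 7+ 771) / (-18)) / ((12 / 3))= -1637/252 = -6.50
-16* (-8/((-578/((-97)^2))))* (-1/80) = 37636/1445 = 26.05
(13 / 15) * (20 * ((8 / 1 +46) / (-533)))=-72/41 = -1.76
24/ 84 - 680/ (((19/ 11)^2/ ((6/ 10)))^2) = -124140878/4561235 = -27.22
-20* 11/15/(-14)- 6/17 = 248/357 = 0.69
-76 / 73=-1.04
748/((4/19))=3553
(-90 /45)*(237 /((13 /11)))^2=-13592898/169 = -80431.35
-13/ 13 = -1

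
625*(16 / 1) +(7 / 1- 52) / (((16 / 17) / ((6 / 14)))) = 1117705/112 = 9979.51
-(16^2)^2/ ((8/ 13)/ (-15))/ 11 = 1597440/11 = 145221.82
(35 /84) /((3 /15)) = 25/12 = 2.08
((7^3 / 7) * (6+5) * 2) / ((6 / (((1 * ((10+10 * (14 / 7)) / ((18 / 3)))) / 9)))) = 2695/27 = 99.81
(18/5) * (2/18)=2/5 = 0.40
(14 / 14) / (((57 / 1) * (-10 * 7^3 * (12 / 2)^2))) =-1/7038360 = 0.00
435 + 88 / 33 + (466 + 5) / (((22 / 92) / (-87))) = -5640383/33 = -170920.70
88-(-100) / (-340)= 1491/17 = 87.71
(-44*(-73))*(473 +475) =3044976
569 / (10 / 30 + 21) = 1707/64 = 26.67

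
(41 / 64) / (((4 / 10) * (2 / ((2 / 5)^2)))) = 0.13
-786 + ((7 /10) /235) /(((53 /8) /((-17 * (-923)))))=-48508802/62275 = -778.95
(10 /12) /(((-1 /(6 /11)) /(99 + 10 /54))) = -13390/297 = -45.08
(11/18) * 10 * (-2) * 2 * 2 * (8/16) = -220/9 = -24.44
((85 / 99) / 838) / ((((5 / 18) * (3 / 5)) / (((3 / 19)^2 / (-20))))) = -51/6655396 = 0.00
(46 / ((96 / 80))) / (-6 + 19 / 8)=-920/87 = -10.57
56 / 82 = 28/41 = 0.68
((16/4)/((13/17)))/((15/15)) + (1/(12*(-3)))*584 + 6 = -584/117 = -4.99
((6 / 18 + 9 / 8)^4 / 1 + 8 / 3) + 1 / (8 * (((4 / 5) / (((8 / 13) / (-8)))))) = 30957853/4313088 = 7.18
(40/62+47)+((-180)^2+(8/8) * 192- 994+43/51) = 50033098/1581 = 31646.49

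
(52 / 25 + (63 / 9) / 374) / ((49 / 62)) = 608313/229075 = 2.66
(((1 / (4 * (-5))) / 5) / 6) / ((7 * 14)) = -1/58800 = 0.00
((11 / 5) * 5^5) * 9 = 61875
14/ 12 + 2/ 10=41/30 = 1.37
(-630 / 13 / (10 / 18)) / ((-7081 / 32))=36288/92053 = 0.39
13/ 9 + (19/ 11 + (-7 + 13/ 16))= -4777/1584 = -3.02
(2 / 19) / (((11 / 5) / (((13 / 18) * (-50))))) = -3250/1881 = -1.73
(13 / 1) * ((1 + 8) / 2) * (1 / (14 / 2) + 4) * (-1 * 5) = -1211.79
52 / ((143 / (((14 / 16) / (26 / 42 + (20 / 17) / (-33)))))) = 2499/4582 = 0.55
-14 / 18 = -0.78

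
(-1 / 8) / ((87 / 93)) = -31/232 = -0.13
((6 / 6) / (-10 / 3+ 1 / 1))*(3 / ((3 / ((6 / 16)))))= -9/56 = -0.16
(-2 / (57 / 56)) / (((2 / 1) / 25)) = -1400/57 = -24.56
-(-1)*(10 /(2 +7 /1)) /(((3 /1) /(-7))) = -70/27 = -2.59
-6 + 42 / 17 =-60/17 = -3.53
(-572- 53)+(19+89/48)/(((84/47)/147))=209329/192 = 1090.26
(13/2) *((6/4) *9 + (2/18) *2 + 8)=5083/36 = 141.19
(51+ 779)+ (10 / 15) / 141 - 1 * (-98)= 392546/423 = 928.00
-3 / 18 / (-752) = 1/4512 = 0.00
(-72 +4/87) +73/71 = -438109/6177 = -70.93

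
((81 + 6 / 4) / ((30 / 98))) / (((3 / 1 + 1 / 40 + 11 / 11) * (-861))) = -220/2829 = -0.08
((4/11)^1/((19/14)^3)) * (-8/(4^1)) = -21952/75449 = -0.29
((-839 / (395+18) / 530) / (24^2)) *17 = -14263/126080640 = 0.00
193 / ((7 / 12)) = 330.86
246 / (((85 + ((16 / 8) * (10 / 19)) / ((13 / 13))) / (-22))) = -34276/545 = -62.89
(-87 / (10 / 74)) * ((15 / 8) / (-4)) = 9657/32 = 301.78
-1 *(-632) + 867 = 1499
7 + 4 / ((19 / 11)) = 177/19 = 9.32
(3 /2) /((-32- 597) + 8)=-1/414 = 0.00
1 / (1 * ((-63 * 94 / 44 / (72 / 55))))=-16/1645 = -0.01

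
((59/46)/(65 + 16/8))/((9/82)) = 2419/13869 = 0.17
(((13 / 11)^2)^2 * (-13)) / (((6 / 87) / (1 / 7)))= -10767497/204974 = -52.53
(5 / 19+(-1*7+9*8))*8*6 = 59520/19 = 3132.63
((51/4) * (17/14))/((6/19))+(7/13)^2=933467/18928 = 49.32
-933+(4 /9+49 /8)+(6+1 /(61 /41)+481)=-1927027/4392 = -438.76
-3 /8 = -0.38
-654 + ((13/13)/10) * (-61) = -6601/10 = -660.10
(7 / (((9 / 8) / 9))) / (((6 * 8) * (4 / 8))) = 2.33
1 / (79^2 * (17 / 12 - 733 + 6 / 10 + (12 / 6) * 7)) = -60/268481579 = 0.00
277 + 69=346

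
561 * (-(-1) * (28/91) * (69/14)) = 77418/91 = 850.75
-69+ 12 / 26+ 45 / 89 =-78714/1157 = -68.03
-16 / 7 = -2.29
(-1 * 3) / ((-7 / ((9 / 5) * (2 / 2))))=27/35 = 0.77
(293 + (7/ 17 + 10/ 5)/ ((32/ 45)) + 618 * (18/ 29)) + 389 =16864193/15776 = 1068.98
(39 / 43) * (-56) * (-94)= 205296/43 = 4774.33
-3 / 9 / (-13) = 1/39 = 0.03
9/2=4.50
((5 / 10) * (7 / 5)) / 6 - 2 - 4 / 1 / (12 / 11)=-111/20 = -5.55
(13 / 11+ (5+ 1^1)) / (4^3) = 79/704 = 0.11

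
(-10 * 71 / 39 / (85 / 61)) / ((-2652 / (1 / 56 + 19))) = 1537505/16410576 = 0.09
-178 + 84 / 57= -3354/19 = -176.53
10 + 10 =20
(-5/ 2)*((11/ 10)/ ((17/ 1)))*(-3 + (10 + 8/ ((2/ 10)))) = -517/68 = -7.60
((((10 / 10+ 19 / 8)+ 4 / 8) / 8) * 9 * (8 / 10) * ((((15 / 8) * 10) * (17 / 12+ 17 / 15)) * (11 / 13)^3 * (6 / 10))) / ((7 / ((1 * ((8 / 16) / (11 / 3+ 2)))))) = 30079269/39370240 = 0.76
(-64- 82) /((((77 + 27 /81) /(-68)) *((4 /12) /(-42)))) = -469098/29 = -16175.79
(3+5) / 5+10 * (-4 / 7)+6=66/35 = 1.89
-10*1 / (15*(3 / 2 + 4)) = -4/33 = -0.12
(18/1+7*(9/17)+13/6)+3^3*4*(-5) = -52645/102 = -516.13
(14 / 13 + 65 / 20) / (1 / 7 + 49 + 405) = 1575/165308 = 0.01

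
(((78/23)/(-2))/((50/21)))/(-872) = 819/1002800 = 0.00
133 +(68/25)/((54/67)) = 92053/675 = 136.37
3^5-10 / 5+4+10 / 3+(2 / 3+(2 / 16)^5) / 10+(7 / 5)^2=410189829/1638400 = 250.36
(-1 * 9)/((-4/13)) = 117/4 = 29.25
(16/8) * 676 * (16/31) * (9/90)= 10816/155 = 69.78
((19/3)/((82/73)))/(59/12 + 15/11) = 30514/33989 = 0.90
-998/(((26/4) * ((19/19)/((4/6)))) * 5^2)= -3992/975 = -4.09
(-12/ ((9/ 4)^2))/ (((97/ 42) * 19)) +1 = 15691/16587 = 0.95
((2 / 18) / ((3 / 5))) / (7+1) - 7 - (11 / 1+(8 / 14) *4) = -30637/1512 = -20.26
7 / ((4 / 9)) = 63/4 = 15.75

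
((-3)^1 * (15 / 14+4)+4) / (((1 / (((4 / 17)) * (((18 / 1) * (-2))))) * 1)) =11304/119 = 94.99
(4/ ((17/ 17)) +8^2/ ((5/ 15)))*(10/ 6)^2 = 4900/9 = 544.44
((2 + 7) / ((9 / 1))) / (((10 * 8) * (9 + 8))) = 1/1360 = 0.00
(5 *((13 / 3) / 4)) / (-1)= -65/12 = -5.42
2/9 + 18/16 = 97/72 = 1.35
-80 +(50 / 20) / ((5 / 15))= -145/2 = -72.50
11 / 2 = 5.50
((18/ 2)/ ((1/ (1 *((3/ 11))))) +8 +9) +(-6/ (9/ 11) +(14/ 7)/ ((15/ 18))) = 2396/165 = 14.52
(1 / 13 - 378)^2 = 24137569/169 = 142825.85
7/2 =3.50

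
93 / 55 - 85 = -4582/55 = -83.31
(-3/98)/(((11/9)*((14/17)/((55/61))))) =-2295/83692 = -0.03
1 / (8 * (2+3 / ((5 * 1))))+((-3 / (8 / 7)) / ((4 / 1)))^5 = -32121793/436207616 = -0.07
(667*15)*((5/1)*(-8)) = -400200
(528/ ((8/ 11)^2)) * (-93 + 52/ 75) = -9214513/100 = -92145.13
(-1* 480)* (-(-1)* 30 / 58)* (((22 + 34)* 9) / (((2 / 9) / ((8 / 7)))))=-18662400/29 = -643531.03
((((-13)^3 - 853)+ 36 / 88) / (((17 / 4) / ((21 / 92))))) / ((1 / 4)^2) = -490056/187 = -2620.62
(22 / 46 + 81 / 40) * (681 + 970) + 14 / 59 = 224345807/54280 = 4133.12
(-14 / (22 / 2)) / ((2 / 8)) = -56/11 = -5.09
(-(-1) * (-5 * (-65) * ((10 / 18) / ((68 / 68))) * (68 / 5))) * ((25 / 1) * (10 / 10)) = 552500/9 = 61388.89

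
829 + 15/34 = 28201/34 = 829.44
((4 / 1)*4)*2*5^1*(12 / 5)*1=384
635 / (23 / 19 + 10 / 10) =12065/42 = 287.26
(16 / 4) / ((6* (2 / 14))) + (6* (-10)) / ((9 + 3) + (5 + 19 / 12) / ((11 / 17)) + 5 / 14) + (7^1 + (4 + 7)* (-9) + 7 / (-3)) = -5766631/62457 = -92.33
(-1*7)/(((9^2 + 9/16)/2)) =-224/1305 = -0.17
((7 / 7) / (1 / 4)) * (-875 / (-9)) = 3500/9 = 388.89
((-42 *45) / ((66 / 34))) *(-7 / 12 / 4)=12495/88 = 141.99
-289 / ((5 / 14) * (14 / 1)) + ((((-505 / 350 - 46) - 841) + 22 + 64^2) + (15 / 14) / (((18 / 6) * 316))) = 70159293/22120 = 3171.76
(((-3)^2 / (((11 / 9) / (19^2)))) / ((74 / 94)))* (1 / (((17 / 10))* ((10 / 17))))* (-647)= -889189569/407 = -2184740.96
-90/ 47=-1.91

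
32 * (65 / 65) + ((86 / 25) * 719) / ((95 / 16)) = 1065344/2375 = 448.57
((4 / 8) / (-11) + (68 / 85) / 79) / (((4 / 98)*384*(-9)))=15043/60065280 = 0.00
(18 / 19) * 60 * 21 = 22680/19 = 1193.68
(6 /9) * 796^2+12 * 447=1283324/3 = 427774.67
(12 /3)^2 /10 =8/5 = 1.60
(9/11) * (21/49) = 27/77 = 0.35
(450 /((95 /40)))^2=12960000/361 = 35900.28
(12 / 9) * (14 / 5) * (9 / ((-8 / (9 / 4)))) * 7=-66.15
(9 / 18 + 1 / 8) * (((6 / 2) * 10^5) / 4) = 46875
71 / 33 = 2.15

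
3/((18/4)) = 2/3 = 0.67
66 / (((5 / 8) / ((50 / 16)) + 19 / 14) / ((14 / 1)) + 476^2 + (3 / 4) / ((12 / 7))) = 258720/888180071 = 0.00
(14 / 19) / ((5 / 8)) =112/95 = 1.18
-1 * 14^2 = -196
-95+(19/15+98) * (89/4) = 126821/60 = 2113.68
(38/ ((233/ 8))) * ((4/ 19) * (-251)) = -16064/233 = -68.94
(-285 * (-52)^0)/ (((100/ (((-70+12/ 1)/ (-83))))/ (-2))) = 3.98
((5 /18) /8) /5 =1/144 = 0.01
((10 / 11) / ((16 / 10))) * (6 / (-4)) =-75/88 = -0.85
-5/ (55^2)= -1/605 = 0.00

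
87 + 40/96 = 87.42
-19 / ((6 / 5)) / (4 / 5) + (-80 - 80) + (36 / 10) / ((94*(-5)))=-5070341/28200 = -179.80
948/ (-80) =-237/20 = -11.85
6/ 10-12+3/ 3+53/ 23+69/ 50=-7723/1150 = -6.72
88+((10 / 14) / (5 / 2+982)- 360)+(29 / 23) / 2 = -172052729/634018 = -271.37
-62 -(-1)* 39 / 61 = -3743/61 = -61.36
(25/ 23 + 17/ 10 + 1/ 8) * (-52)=-34827/230 = -151.42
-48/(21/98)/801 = -224/801 = -0.28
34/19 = 1.79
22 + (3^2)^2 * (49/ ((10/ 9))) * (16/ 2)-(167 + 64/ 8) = 142119/5 = 28423.80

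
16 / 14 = 8/7 = 1.14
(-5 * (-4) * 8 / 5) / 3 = 32/3 = 10.67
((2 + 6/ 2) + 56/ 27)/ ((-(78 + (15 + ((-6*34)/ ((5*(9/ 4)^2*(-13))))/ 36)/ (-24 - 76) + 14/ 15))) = -11173500/124438003 = -0.09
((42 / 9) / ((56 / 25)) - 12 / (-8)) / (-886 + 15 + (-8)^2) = -43/9684 = 0.00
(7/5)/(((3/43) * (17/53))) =15953/255 = 62.56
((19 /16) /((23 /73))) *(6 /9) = 1387/552 = 2.51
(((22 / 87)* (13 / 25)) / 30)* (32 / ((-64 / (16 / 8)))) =-143/32625 = 0.00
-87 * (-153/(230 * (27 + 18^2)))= 493/2990 = 0.16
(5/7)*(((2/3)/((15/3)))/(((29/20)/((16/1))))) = 1.05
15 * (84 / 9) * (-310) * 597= -25909800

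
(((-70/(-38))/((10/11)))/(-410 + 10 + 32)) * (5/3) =-385/41952 = -0.01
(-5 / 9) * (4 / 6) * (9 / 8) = -5/12 = -0.42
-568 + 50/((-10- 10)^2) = -4543/8 = -567.88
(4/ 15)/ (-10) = -2/75 = -0.03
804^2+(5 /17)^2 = 186814249/289 = 646416.09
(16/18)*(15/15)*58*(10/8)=64.44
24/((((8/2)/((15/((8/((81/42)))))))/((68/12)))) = 6885/56 = 122.95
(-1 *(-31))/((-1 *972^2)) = -31/944784 = 0.00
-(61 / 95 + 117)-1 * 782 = -85466/95 = -899.64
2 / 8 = 1/4 = 0.25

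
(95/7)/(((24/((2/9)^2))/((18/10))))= 19/378 = 0.05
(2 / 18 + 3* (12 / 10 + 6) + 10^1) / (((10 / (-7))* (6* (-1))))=3.70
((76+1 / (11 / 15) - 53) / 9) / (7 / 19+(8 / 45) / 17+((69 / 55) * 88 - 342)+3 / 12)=-0.01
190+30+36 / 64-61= 2553/16 = 159.56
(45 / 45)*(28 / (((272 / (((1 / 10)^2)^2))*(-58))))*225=-63/1577600 = 0.00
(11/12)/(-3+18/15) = -55/108 = -0.51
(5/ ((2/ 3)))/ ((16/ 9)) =135/32 = 4.22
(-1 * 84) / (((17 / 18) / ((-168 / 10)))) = 127008/85 = 1494.21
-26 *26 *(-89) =60164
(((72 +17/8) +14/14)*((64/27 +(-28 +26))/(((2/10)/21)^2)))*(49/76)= 180375125/912 = 197779.74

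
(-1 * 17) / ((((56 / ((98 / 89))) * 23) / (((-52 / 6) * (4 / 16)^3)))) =1547/786048 = 0.00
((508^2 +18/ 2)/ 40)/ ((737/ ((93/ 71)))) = 24000789/2093080 = 11.47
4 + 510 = 514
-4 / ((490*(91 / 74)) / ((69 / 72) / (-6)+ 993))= -5289853/802620 = -6.59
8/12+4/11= 34/33 = 1.03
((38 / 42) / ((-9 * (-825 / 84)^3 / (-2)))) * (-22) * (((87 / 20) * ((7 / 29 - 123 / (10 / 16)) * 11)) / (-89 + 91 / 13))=0.54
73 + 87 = 160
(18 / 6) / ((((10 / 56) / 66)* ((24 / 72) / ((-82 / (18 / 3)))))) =-227304/5 = -45460.80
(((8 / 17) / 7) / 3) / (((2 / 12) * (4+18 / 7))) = 8/391 = 0.02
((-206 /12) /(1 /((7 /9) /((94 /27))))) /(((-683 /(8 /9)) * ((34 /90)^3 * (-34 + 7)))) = -540750/157712213 = 0.00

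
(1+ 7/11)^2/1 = 324/121 = 2.68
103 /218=0.47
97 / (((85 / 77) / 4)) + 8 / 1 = 30556/85 = 359.48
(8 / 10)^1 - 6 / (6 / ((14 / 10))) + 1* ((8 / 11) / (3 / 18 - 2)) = -603/605 = -1.00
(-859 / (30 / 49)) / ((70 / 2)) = -6013/150 = -40.09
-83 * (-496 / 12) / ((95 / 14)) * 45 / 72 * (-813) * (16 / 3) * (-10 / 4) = 3425249.82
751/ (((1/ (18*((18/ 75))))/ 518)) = 1680557.76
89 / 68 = 1.31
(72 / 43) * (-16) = -1152/43 = -26.79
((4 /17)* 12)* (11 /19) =528/323 = 1.63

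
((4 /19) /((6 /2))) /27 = 4/1539 = 0.00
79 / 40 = 1.98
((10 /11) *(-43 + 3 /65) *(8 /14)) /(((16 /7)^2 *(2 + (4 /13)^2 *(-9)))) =-31759/8536 = -3.72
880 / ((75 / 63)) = 3696/5 = 739.20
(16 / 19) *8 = 6.74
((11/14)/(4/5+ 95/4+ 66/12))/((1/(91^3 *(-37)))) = -438147710/601 = -729031.13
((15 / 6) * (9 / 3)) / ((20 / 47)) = 141/8 = 17.62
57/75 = 19/25 = 0.76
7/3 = 2.33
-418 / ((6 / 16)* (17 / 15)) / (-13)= 16720/221 = 75.66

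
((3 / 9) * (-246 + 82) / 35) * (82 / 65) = -13448/6825 = -1.97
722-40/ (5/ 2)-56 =650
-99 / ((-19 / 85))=8415/19 = 442.89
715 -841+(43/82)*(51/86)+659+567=180451/164 = 1100.31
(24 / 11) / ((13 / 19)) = 456/143 = 3.19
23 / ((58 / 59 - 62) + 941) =1357/51919 = 0.03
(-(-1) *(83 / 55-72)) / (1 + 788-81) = -3877/38940 = -0.10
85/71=1.20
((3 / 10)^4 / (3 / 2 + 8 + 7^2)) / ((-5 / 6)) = -27/162500 = 0.00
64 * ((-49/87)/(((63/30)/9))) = -4480/29 = -154.48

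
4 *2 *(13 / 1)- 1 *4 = 100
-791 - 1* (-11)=-780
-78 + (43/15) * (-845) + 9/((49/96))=-364957/147 = -2482.70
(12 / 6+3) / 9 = 5/9 = 0.56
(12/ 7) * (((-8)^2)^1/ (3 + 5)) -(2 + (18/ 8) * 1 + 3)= 181/28 = 6.46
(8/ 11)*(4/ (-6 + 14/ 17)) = -68/121 = -0.56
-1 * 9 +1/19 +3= -113/19 = -5.95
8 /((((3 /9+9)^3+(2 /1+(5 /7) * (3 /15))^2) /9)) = 95256/1081723 = 0.09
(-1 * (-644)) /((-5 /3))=-1932/5 = -386.40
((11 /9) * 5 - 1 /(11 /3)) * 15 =2890/33 = 87.58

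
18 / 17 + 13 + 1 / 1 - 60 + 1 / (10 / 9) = -7487/170 = -44.04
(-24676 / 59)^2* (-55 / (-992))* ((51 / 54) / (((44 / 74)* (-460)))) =-33.49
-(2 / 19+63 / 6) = -403/38 = -10.61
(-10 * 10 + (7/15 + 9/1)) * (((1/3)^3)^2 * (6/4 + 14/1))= -21049/10935 = -1.92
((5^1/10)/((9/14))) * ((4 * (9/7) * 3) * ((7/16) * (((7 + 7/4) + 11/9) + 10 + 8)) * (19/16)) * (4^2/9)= 133931/432 = 310.03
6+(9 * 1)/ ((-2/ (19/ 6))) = -8.25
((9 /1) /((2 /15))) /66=1.02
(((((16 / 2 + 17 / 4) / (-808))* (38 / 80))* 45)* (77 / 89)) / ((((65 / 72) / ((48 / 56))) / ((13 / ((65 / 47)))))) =-116962461/46742800 = -2.50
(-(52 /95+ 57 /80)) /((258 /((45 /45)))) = -383/78432 = 0.00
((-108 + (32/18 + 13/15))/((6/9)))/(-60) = 4741/1800 = 2.63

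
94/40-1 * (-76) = 1567/20 = 78.35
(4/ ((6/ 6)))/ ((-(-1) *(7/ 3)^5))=972/16807 = 0.06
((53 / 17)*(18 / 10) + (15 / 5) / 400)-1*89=-83.38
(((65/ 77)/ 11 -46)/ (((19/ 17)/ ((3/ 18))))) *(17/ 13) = -11241233/1255254 = -8.96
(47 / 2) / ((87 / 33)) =517/58 = 8.91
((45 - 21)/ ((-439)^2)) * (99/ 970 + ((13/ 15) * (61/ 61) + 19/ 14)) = 189512/654287795 = 0.00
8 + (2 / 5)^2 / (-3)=596/75 = 7.95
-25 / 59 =-0.42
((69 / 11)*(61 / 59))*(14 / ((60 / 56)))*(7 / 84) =68747/9735 = 7.06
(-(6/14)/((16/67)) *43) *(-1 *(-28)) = -8643/4 = -2160.75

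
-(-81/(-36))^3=-729/64 = -11.39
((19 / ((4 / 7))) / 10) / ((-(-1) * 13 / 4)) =133/130 = 1.02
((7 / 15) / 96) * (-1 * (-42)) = 49/240 = 0.20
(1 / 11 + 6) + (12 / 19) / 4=1306/209 = 6.25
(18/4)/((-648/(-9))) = 1/16 = 0.06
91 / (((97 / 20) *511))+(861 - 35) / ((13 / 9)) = 52643534/92053 = 571.88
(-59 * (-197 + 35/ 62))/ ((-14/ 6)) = -2155683/434 = -4967.01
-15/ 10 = -3/2 = -1.50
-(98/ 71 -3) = 115/71 = 1.62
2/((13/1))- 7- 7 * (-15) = 1276/13 = 98.15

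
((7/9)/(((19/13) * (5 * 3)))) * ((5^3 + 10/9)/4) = 1.12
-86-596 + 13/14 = -9535/14 = -681.07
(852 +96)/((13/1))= 948/13 = 72.92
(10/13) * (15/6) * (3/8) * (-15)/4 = -1125/416 = -2.70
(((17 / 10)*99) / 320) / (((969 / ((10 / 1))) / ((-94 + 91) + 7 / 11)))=-39/3040 = -0.01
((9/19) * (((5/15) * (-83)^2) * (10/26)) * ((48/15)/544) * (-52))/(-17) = 7.53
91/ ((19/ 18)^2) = 29484/361 = 81.67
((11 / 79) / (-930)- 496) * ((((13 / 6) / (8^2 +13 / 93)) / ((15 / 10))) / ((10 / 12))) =-473734703/35342625 = -13.40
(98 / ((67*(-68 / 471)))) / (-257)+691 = 404566265/585446 = 691.04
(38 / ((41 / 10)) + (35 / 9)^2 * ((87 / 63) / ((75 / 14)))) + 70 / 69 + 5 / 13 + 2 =16.57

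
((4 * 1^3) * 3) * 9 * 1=108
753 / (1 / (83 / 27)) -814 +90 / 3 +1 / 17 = 234218/153 = 1530.84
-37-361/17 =-990/17 = -58.24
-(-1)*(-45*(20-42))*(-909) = -899910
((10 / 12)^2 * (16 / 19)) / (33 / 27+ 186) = 20/6403 = 0.00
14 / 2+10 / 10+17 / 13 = 121/13 = 9.31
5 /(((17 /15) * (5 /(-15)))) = -225/17 = -13.24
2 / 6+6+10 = 49/3 = 16.33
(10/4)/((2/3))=15/4 = 3.75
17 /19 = 0.89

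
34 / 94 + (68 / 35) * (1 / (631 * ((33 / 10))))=2484329/6850767 = 0.36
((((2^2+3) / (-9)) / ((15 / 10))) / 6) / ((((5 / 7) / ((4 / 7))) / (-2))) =56/405 = 0.14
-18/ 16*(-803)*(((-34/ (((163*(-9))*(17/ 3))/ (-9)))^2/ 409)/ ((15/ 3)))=65043/108667210 = 0.00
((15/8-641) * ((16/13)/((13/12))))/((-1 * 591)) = 40904/33293 = 1.23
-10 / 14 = -5/7 = -0.71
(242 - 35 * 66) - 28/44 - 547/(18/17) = -511879/198 = -2585.25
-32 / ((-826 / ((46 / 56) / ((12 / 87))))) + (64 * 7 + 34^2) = 4637831/2891 = 1604.23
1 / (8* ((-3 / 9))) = -0.38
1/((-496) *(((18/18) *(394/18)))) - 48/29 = -4690437/2833648 = -1.66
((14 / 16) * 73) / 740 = 511/5920 = 0.09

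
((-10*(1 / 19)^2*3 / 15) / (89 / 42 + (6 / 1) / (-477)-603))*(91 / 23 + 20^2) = 241892/64947377 = 0.00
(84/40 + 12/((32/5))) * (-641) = -101919/40 = -2547.98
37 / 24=1.54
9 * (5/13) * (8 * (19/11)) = 6840/143 = 47.83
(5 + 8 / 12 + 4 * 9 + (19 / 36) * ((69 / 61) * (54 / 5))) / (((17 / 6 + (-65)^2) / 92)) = 8100508/7736935 = 1.05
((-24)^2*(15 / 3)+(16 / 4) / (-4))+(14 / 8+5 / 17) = 195911/68 = 2881.04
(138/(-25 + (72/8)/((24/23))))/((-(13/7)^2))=54096/22139 = 2.44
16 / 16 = 1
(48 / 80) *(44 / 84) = 11/35 = 0.31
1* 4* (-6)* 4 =-96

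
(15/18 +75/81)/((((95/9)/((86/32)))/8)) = 43/12 = 3.58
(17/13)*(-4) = -68/13 = -5.23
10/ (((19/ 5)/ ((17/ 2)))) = 425/19 = 22.37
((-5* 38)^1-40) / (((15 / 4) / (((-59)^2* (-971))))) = 621929384/3 = 207309794.67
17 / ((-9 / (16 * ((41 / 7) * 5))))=-55760/63 = -885.08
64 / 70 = 32/35 = 0.91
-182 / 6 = -91/3 = -30.33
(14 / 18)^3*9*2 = 686/81 = 8.47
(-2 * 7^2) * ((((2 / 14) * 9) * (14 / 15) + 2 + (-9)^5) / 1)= 28932442/5 = 5786488.40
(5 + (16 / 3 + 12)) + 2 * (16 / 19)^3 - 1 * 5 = 381244/20577 = 18.53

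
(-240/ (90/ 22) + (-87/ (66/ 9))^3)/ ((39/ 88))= -55212791/14157 = -3900.03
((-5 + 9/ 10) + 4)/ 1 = -1/10 = -0.10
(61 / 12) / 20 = 61/240 = 0.25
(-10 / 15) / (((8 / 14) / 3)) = -7/2 = -3.50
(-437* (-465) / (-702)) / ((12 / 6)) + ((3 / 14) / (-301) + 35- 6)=-114122143/986076 = -115.73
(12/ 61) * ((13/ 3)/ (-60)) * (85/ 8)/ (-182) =17/20496 = 0.00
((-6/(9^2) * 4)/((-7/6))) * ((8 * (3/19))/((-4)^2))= 8/399 = 0.02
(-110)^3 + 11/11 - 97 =-1331096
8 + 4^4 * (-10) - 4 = -2556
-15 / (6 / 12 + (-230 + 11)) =30/437 = 0.07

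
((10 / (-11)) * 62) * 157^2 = -15282380/11 = -1389307.27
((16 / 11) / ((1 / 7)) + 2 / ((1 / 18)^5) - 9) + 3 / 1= 41570542/11 = 3779140.18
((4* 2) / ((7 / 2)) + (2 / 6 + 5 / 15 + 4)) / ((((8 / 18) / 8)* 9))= 292/21 = 13.90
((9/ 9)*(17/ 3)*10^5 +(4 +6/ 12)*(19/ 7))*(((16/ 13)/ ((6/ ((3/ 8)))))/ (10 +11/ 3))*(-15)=-357007695/7462 = -47843.43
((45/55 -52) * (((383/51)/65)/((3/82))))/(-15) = 17681578/1640925 = 10.78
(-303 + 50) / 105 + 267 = 264.59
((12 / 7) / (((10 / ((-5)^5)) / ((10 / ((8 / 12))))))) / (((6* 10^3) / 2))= -2.68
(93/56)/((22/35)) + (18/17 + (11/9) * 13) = 527513/26928 = 19.59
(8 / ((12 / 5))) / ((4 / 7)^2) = 245/24 = 10.21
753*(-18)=-13554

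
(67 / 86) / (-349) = -67/30014 = 0.00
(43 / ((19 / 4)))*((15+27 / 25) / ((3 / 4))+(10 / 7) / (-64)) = 5157377/26600 = 193.89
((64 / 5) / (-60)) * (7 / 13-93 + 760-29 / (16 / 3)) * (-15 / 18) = 137717/1170 = 117.71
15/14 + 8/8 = 29/14 = 2.07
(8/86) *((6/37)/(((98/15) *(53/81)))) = 14580/4131827 = 0.00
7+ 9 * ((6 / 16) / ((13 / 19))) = 1241/104 = 11.93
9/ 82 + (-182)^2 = 2716177/82 = 33124.11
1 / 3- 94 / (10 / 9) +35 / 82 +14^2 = 137957/1230 = 112.16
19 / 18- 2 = -17/18 = -0.94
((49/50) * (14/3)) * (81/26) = 9261/650 = 14.25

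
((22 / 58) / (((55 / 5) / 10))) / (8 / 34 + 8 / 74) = 3145/3132 = 1.00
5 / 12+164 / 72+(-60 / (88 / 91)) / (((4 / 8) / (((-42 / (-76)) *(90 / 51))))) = -15134459/127908 = -118.32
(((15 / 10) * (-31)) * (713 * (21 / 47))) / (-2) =1392489/188 = 7406.86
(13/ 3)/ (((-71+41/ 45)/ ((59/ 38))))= -11505/119852 = -0.10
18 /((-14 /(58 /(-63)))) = 58/49 = 1.18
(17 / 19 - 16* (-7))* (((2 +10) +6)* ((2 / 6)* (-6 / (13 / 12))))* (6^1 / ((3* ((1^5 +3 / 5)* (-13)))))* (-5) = -1803.64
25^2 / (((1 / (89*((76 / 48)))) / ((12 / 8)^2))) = 3170625/16 = 198164.06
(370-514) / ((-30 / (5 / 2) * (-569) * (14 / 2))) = -12/3983 = 0.00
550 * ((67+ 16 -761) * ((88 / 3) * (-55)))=601612000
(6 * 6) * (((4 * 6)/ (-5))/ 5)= -864/25 = -34.56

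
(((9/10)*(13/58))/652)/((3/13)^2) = 2197/378160 = 0.01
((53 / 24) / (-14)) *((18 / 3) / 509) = -53/28504 = 0.00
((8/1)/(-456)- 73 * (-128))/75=532607/4275 = 124.59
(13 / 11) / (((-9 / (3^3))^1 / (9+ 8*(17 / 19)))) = -11973/209 = -57.29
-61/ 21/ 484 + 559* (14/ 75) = 26512963/254100 = 104.34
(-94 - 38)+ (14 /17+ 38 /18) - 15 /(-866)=-17098607/132498 = -129.05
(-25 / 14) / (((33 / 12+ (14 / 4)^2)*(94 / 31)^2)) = -4805/371112 = -0.01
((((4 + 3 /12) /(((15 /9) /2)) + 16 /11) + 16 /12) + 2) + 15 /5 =4253/330 = 12.89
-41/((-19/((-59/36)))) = -3.54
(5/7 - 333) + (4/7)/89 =-207010/623 = -332.28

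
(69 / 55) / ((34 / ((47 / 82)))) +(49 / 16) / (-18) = -1644919/11040480 = -0.15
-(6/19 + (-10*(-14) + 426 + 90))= -12470/19 = -656.32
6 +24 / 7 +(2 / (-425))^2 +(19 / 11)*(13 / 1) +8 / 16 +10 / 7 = 940514991/27816250 = 33.81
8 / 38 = 4/19 = 0.21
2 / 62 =1/31 = 0.03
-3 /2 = -1.50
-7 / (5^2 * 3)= -0.09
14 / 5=2.80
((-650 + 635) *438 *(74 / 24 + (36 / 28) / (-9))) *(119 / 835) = -2753.24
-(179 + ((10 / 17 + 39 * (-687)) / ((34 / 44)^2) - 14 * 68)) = 224245713/4913 = 45643.34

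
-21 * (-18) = 378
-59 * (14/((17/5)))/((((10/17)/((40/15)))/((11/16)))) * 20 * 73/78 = -1658195/117 = -14172.61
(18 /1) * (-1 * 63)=-1134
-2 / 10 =-1/5 = -0.20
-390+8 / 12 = -1168/3 = -389.33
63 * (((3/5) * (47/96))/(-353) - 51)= -181473201/56480 = -3213.05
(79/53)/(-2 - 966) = -79/51304 = 0.00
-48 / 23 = -2.09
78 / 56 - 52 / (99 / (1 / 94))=180739/130284 = 1.39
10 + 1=11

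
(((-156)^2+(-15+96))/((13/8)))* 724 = 141423264/13 = 10878712.62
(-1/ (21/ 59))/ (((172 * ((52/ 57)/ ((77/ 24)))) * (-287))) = 12331/61606272 = 0.00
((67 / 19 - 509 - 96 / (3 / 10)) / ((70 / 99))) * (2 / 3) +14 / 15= -1550854/1995 = -777.37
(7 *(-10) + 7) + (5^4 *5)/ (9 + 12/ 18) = 7548/29 = 260.28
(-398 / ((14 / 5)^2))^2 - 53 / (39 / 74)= 927607487/374556 = 2476.55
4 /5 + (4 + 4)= 44/5 = 8.80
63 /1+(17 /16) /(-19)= 19135/304 = 62.94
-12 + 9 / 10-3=-141/10 = -14.10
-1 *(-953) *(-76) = -72428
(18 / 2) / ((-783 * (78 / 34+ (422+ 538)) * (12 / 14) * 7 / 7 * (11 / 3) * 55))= -17/246015990 = 0.00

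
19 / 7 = 2.71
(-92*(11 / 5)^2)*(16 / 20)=-356.22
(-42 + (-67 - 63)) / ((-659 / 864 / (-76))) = -11294208/659 = -17138.40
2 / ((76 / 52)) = 26/19 = 1.37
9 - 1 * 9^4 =-6552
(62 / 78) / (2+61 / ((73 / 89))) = 2263/217425 = 0.01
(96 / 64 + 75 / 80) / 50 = 39/800 = 0.05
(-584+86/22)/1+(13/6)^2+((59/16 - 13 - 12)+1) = -943603/1584 = -595.71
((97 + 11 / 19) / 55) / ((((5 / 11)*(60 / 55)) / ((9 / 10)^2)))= 275319/95000 = 2.90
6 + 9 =15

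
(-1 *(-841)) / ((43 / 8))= 6728/43 = 156.47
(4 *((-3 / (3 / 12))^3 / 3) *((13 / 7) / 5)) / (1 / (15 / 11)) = -89856/77 = -1166.96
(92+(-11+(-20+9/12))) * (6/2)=741/4 = 185.25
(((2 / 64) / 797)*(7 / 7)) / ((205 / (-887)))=-887/5228320 = 0.00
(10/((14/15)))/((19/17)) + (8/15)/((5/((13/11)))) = 1065707/109725 = 9.71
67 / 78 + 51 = 4045/78 = 51.86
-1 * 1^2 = -1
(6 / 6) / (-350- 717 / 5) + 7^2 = 120878/2467 = 49.00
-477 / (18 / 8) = -212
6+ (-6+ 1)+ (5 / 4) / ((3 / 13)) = 6.42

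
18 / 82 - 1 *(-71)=2920/41 = 71.22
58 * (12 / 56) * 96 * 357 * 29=12352608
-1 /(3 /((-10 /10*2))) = 2/3 = 0.67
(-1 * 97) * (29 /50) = -2813/50 = -56.26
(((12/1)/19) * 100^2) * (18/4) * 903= 487620000/19 = 25664210.53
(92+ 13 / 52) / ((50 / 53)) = 19557/200 = 97.78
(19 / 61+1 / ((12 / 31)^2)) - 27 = -175811/8784 = -20.01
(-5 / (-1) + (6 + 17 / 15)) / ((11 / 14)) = 2548/165 = 15.44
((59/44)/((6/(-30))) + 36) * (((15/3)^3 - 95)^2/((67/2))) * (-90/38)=-26102250/14003 = -1864.05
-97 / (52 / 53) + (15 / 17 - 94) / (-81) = -6996841/71604 = -97.72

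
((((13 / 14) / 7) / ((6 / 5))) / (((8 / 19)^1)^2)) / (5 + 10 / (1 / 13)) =4693/1016064 = 0.00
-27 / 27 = -1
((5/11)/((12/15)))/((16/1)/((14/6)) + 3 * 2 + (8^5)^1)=175/10096504 = 0.00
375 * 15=5625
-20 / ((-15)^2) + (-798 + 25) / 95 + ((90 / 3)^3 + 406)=23425097/855 = 27397.77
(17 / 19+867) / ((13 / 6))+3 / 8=792261/1976 = 400.94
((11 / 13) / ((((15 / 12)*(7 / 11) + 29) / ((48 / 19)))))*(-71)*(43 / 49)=-23642432/5289011 = -4.47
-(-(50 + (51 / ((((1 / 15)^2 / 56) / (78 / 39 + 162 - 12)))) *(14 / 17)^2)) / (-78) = -563069225/663 = -849274.85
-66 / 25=-2.64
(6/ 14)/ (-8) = -3/56 = -0.05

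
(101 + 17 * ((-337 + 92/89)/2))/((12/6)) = -490339/356 = -1377.36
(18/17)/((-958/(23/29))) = -207/236147 = 0.00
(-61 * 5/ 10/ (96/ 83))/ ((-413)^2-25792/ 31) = -5063/32589504 = 0.00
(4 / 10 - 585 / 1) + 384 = -1003/5 = -200.60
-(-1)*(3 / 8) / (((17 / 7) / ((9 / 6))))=63/272 = 0.23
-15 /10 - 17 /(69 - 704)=-1871/1270 = -1.47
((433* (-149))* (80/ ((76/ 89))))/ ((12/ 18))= -172260390/19 = -9066336.32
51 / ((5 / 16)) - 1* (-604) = 3836/5 = 767.20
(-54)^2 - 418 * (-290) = 124136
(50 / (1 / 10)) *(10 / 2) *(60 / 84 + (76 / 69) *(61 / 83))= 3809.46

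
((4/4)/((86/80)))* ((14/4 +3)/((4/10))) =650/43 = 15.12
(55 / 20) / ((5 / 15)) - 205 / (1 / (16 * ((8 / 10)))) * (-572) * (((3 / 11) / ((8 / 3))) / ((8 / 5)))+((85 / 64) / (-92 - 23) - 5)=141228447/1472 = 95943.24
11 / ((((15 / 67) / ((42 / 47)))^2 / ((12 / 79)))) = 116139408/4362775 = 26.62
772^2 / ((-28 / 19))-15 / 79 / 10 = -447286013/1106 = -404417.73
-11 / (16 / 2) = -11/8 = -1.38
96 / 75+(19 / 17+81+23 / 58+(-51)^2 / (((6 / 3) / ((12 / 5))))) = 79003107/24650 = 3204.99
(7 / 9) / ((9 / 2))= 14/81 = 0.17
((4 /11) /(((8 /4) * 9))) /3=2/297 = 0.01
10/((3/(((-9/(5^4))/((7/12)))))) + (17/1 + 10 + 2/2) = 24428/875 = 27.92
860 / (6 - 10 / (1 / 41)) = -215/101 = -2.13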